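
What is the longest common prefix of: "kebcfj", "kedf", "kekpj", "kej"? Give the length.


Words: kebcfj, kedf, kekpj, kej
  Position 0: all 'k' => match
  Position 1: all 'e' => match
  Position 2: ('b', 'd', 'k', 'j') => mismatch, stop
LCP = "ke" (length 2)

2


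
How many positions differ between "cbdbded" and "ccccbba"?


Comparing "cbdbded" and "ccccbba" position by position:
  Position 0: 'c' vs 'c' => same
  Position 1: 'b' vs 'c' => DIFFER
  Position 2: 'd' vs 'c' => DIFFER
  Position 3: 'b' vs 'c' => DIFFER
  Position 4: 'd' vs 'b' => DIFFER
  Position 5: 'e' vs 'b' => DIFFER
  Position 6: 'd' vs 'a' => DIFFER
Positions that differ: 6

6


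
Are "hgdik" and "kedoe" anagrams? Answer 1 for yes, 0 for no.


Strings: "hgdik", "kedoe"
Sorted first:  dghik
Sorted second: deeko
Differ at position 1: 'g' vs 'e' => not anagrams

0


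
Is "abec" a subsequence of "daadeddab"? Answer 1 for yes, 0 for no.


Check if "abec" is a subsequence of "daadeddab"
Greedy scan:
  Position 0 ('d'): no match needed
  Position 1 ('a'): matches sub[0] = 'a'
  Position 2 ('a'): no match needed
  Position 3 ('d'): no match needed
  Position 4 ('e'): no match needed
  Position 5 ('d'): no match needed
  Position 6 ('d'): no match needed
  Position 7 ('a'): no match needed
  Position 8 ('b'): matches sub[1] = 'b'
Only matched 2/4 characters => not a subsequence

0


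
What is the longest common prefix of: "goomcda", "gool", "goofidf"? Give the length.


Words: goomcda, gool, goofidf
  Position 0: all 'g' => match
  Position 1: all 'o' => match
  Position 2: all 'o' => match
  Position 3: ('m', 'l', 'f') => mismatch, stop
LCP = "goo" (length 3)

3


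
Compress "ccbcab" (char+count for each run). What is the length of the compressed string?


Input: ccbcab
Runs:
  'c' x 2 => "c2"
  'b' x 1 => "b1"
  'c' x 1 => "c1"
  'a' x 1 => "a1"
  'b' x 1 => "b1"
Compressed: "c2b1c1a1b1"
Compressed length: 10

10


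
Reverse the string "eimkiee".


Input: eimkiee
Reading characters right to left:
  Position 6: 'e'
  Position 5: 'e'
  Position 4: 'i'
  Position 3: 'k'
  Position 2: 'm'
  Position 1: 'i'
  Position 0: 'e'
Reversed: eeikmie

eeikmie


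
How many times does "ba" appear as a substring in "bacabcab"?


Searching for "ba" in "bacabcab"
Scanning each position:
  Position 0: "ba" => MATCH
  Position 1: "ac" => no
  Position 2: "ca" => no
  Position 3: "ab" => no
  Position 4: "bc" => no
  Position 5: "ca" => no
  Position 6: "ab" => no
Total occurrences: 1

1


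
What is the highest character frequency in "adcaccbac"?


Input: adcaccbac
Character counts:
  'a': 3
  'b': 1
  'c': 4
  'd': 1
Maximum frequency: 4

4


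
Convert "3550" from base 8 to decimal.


Input: "3550" in base 8
Positional expansion:
  Digit '3' (value 3) x 8^3 = 1536
  Digit '5' (value 5) x 8^2 = 320
  Digit '5' (value 5) x 8^1 = 40
  Digit '0' (value 0) x 8^0 = 0
Sum = 1896

1896


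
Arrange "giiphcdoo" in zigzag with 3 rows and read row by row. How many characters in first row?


Zigzag "giiphcdoo" into 3 rows:
Placing characters:
  'g' => row 0
  'i' => row 1
  'i' => row 2
  'p' => row 1
  'h' => row 0
  'c' => row 1
  'd' => row 2
  'o' => row 1
  'o' => row 0
Rows:
  Row 0: "gho"
  Row 1: "ipco"
  Row 2: "id"
First row length: 3

3


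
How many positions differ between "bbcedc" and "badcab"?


Comparing "bbcedc" and "badcab" position by position:
  Position 0: 'b' vs 'b' => same
  Position 1: 'b' vs 'a' => DIFFER
  Position 2: 'c' vs 'd' => DIFFER
  Position 3: 'e' vs 'c' => DIFFER
  Position 4: 'd' vs 'a' => DIFFER
  Position 5: 'c' vs 'b' => DIFFER
Positions that differ: 5

5


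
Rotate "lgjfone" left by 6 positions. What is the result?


Input: "lgjfone", rotate left by 6
First 6 characters: "lgjfon"
Remaining characters: "e"
Concatenate remaining + first: "e" + "lgjfon" = "elgjfon"

elgjfon


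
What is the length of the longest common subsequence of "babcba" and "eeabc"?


LCS of "babcba" and "eeabc"
DP table:
           e    e    a    b    c
      0    0    0    0    0    0
  b   0    0    0    0    1    1
  a   0    0    0    1    1    1
  b   0    0    0    1    2    2
  c   0    0    0    1    2    3
  b   0    0    0    1    2    3
  a   0    0    0    1    2    3
LCS length = dp[6][5] = 3

3


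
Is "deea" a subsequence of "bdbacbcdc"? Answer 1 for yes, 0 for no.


Check if "deea" is a subsequence of "bdbacbcdc"
Greedy scan:
  Position 0 ('b'): no match needed
  Position 1 ('d'): matches sub[0] = 'd'
  Position 2 ('b'): no match needed
  Position 3 ('a'): no match needed
  Position 4 ('c'): no match needed
  Position 5 ('b'): no match needed
  Position 6 ('c'): no match needed
  Position 7 ('d'): no match needed
  Position 8 ('c'): no match needed
Only matched 1/4 characters => not a subsequence

0


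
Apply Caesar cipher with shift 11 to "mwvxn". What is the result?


Caesar cipher: shift "mwvxn" by 11
  'm' (pos 12) + 11 = pos 23 = 'x'
  'w' (pos 22) + 11 = pos 7 = 'h'
  'v' (pos 21) + 11 = pos 6 = 'g'
  'x' (pos 23) + 11 = pos 8 = 'i'
  'n' (pos 13) + 11 = pos 24 = 'y'
Result: xhgiy

xhgiy


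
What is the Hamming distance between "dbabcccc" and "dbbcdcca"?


Comparing "dbabcccc" and "dbbcdcca" position by position:
  Position 0: 'd' vs 'd' => same
  Position 1: 'b' vs 'b' => same
  Position 2: 'a' vs 'b' => differ
  Position 3: 'b' vs 'c' => differ
  Position 4: 'c' vs 'd' => differ
  Position 5: 'c' vs 'c' => same
  Position 6: 'c' vs 'c' => same
  Position 7: 'c' vs 'a' => differ
Total differences (Hamming distance): 4

4


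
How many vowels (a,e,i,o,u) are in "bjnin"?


Input: bjnin
Checking each character:
  'b' at position 0: consonant
  'j' at position 1: consonant
  'n' at position 2: consonant
  'i' at position 3: vowel (running total: 1)
  'n' at position 4: consonant
Total vowels: 1

1


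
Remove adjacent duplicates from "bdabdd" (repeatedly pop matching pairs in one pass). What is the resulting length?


Input: bdabdd
Stack-based adjacent duplicate removal:
  Read 'b': push. Stack: b
  Read 'd': push. Stack: bd
  Read 'a': push. Stack: bda
  Read 'b': push. Stack: bdab
  Read 'd': push. Stack: bdabd
  Read 'd': matches stack top 'd' => pop. Stack: bdab
Final stack: "bdab" (length 4)

4


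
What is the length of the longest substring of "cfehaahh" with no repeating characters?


Input: "cfehaahh"
Sliding window (track last position of each char):
  Position 0 ('c'): window [0,0] length 1 -- new best
  Position 1 ('f'): window [0,1] length 2 -- new best
  Position 2 ('e'): window [0,2] length 3 -- new best
  Position 3 ('h'): window [0,3] length 4 -- new best
  Position 4 ('a'): window [0,4] length 5 -- new best
  Position 5 ('a'): repeat (last at 4), move window start to 5
  Position 5 ('a'): window [5,5] length 1
  Position 6 ('h'): window [5,6] length 2
  Position 7 ('h'): repeat (last at 6), move window start to 7
  Position 7 ('h'): window [7,7] length 1
Longest substring with no repeats: "cfeha" with length 5

5


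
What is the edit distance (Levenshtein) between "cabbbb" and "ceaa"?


Computing edit distance: "cabbbb" -> "ceaa"
DP table:
           c    e    a    a
      0    1    2    3    4
  c   1    0    1    2    3
  a   2    1    1    1    2
  b   3    2    2    2    2
  b   4    3    3    3    3
  b   5    4    4    4    4
  b   6    5    5    5    5
Edit distance = dp[6][4] = 5

5


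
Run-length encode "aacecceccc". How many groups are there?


Input: aacecceccc
Scanning for consecutive runs:
  Group 1: 'a' x 2 (positions 0-1)
  Group 2: 'c' x 1 (positions 2-2)
  Group 3: 'e' x 1 (positions 3-3)
  Group 4: 'c' x 2 (positions 4-5)
  Group 5: 'e' x 1 (positions 6-6)
  Group 6: 'c' x 3 (positions 7-9)
Total groups: 6

6


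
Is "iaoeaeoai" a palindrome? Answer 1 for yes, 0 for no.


Input: iaoeaeoai
Reversed: iaoeaeoai
  Compare pos 0 ('i') with pos 8 ('i'): match
  Compare pos 1 ('a') with pos 7 ('a'): match
  Compare pos 2 ('o') with pos 6 ('o'): match
  Compare pos 3 ('e') with pos 5 ('e'): match
Result: palindrome

1


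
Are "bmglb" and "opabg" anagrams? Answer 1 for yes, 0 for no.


Strings: "bmglb", "opabg"
Sorted first:  bbglm
Sorted second: abgop
Differ at position 0: 'b' vs 'a' => not anagrams

0


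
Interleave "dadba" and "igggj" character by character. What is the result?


Interleaving "dadba" and "igggj":
  Position 0: 'd' from first, 'i' from second => "di"
  Position 1: 'a' from first, 'g' from second => "ag"
  Position 2: 'd' from first, 'g' from second => "dg"
  Position 3: 'b' from first, 'g' from second => "bg"
  Position 4: 'a' from first, 'j' from second => "aj"
Result: diagdgbgaj

diagdgbgaj


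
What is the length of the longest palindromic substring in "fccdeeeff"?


Input: "fccdeeeff"
Checking substrings for palindromes:
  [4:7] "eee" (len 3) => palindrome
  [1:3] "cc" (len 2) => palindrome
  [4:6] "ee" (len 2) => palindrome
  [5:7] "ee" (len 2) => palindrome
  [7:9] "ff" (len 2) => palindrome
Longest palindromic substring: "eee" with length 3

3


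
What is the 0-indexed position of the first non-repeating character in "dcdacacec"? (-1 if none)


Input: dcdacacec
Character frequencies:
  'a': 2
  'c': 4
  'd': 2
  'e': 1
Scanning left to right for freq == 1:
  Position 0 ('d'): freq=2, skip
  Position 1 ('c'): freq=4, skip
  Position 2 ('d'): freq=2, skip
  Position 3 ('a'): freq=2, skip
  Position 4 ('c'): freq=4, skip
  Position 5 ('a'): freq=2, skip
  Position 6 ('c'): freq=4, skip
  Position 7 ('e'): unique! => answer = 7

7


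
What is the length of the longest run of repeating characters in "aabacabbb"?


Input: "aabacabbb"
Scanning for longest run:
  Position 1 ('a'): continues run of 'a', length=2
  Position 2 ('b'): new char, reset run to 1
  Position 3 ('a'): new char, reset run to 1
  Position 4 ('c'): new char, reset run to 1
  Position 5 ('a'): new char, reset run to 1
  Position 6 ('b'): new char, reset run to 1
  Position 7 ('b'): continues run of 'b', length=2
  Position 8 ('b'): continues run of 'b', length=3
Longest run: 'b' with length 3

3


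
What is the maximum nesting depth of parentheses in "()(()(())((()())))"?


Input: "()(()(())((()())))"
Tracking depth:
  Position 0 '(': depth becomes 1
  Position 1 ')': depth becomes 0
  Position 2 '(': depth becomes 1
  Position 3 '(': depth becomes 2
  Position 4 ')': depth becomes 1
  Position 5 '(': depth becomes 2
  Position 6 '(': depth becomes 3
  Position 7 ')': depth becomes 2
  Position 8 ')': depth becomes 1
  Position 9 '(': depth becomes 2
  Position 10 '(': depth becomes 3
  Position 11 '(': depth becomes 4
  Position 12 ')': depth becomes 3
  Position 13 '(': depth becomes 4
  Position 14 ')': depth becomes 3
  Position 15 ')': depth becomes 2
  Position 16 ')': depth becomes 1
  Position 17 ')': depth becomes 0
Maximum depth reached: 4

4


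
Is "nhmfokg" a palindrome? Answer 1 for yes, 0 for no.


Input: nhmfokg
Reversed: gkofmhn
  Compare pos 0 ('n') with pos 6 ('g'): MISMATCH
  Compare pos 1 ('h') with pos 5 ('k'): MISMATCH
  Compare pos 2 ('m') with pos 4 ('o'): MISMATCH
Result: not a palindrome

0


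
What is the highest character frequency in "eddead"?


Input: eddead
Character counts:
  'a': 1
  'd': 3
  'e': 2
Maximum frequency: 3

3


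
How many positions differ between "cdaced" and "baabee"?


Comparing "cdaced" and "baabee" position by position:
  Position 0: 'c' vs 'b' => DIFFER
  Position 1: 'd' vs 'a' => DIFFER
  Position 2: 'a' vs 'a' => same
  Position 3: 'c' vs 'b' => DIFFER
  Position 4: 'e' vs 'e' => same
  Position 5: 'd' vs 'e' => DIFFER
Positions that differ: 4

4


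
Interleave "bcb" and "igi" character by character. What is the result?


Interleaving "bcb" and "igi":
  Position 0: 'b' from first, 'i' from second => "bi"
  Position 1: 'c' from first, 'g' from second => "cg"
  Position 2: 'b' from first, 'i' from second => "bi"
Result: bicgbi

bicgbi


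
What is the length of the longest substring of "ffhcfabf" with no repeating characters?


Input: "ffhcfabf"
Sliding window (track last position of each char):
  Position 0 ('f'): window [0,0] length 1 -- new best
  Position 1 ('f'): repeat (last at 0), move window start to 1
  Position 1 ('f'): window [1,1] length 1
  Position 2 ('h'): window [1,2] length 2 -- new best
  Position 3 ('c'): window [1,3] length 3 -- new best
  Position 4 ('f'): repeat (last at 1), move window start to 2
  Position 4 ('f'): window [2,4] length 3
  Position 5 ('a'): window [2,5] length 4 -- new best
  Position 6 ('b'): window [2,6] length 5 -- new best
  Position 7 ('f'): repeat (last at 4), move window start to 5
  Position 7 ('f'): window [5,7] length 3
Longest substring with no repeats: "hcfab" with length 5

5


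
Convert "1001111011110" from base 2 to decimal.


Input: "1001111011110" in base 2
Positional expansion:
  Digit '1' (value 1) x 2^12 = 4096
  Digit '0' (value 0) x 2^11 = 0
  Digit '0' (value 0) x 2^10 = 0
  Digit '1' (value 1) x 2^9 = 512
  Digit '1' (value 1) x 2^8 = 256
  Digit '1' (value 1) x 2^7 = 128
  Digit '1' (value 1) x 2^6 = 64
  Digit '0' (value 0) x 2^5 = 0
  Digit '1' (value 1) x 2^4 = 16
  Digit '1' (value 1) x 2^3 = 8
  Digit '1' (value 1) x 2^2 = 4
  Digit '1' (value 1) x 2^1 = 2
  Digit '0' (value 0) x 2^0 = 0
Sum = 5086

5086


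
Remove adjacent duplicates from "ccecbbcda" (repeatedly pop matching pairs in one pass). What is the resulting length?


Input: ccecbbcda
Stack-based adjacent duplicate removal:
  Read 'c': push. Stack: c
  Read 'c': matches stack top 'c' => pop. Stack: (empty)
  Read 'e': push. Stack: e
  Read 'c': push. Stack: ec
  Read 'b': push. Stack: ecb
  Read 'b': matches stack top 'b' => pop. Stack: ec
  Read 'c': matches stack top 'c' => pop. Stack: e
  Read 'd': push. Stack: ed
  Read 'a': push. Stack: eda
Final stack: "eda" (length 3)

3


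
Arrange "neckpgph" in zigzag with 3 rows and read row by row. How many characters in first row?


Zigzag "neckpgph" into 3 rows:
Placing characters:
  'n' => row 0
  'e' => row 1
  'c' => row 2
  'k' => row 1
  'p' => row 0
  'g' => row 1
  'p' => row 2
  'h' => row 1
Rows:
  Row 0: "np"
  Row 1: "ekgh"
  Row 2: "cp"
First row length: 2

2


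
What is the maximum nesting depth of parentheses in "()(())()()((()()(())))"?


Input: "()(())()()((()()(())))"
Tracking depth:
  Position 0 '(': depth becomes 1
  Position 1 ')': depth becomes 0
  Position 2 '(': depth becomes 1
  Position 3 '(': depth becomes 2
  Position 4 ')': depth becomes 1
  Position 5 ')': depth becomes 0
  Position 6 '(': depth becomes 1
  Position 7 ')': depth becomes 0
  Position 8 '(': depth becomes 1
  Position 9 ')': depth becomes 0
  Position 10 '(': depth becomes 1
  Position 11 '(': depth becomes 2
  Position 12 '(': depth becomes 3
  Position 13 ')': depth becomes 2
  Position 14 '(': depth becomes 3
  Position 15 ')': depth becomes 2
  Position 16 '(': depth becomes 3
  Position 17 '(': depth becomes 4
  Position 18 ')': depth becomes 3
  Position 19 ')': depth becomes 2
  Position 20 ')': depth becomes 1
  Position 21 ')': depth becomes 0
Maximum depth reached: 4

4


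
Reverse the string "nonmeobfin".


Input: nonmeobfin
Reading characters right to left:
  Position 9: 'n'
  Position 8: 'i'
  Position 7: 'f'
  Position 6: 'b'
  Position 5: 'o'
  Position 4: 'e'
  Position 3: 'm'
  Position 2: 'n'
  Position 1: 'o'
  Position 0: 'n'
Reversed: nifboemnon

nifboemnon


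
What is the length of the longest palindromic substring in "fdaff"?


Input: "fdaff"
Checking substrings for palindromes:
  [3:5] "ff" (len 2) => palindrome
Longest palindromic substring: "ff" with length 2

2


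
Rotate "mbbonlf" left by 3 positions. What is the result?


Input: "mbbonlf", rotate left by 3
First 3 characters: "mbb"
Remaining characters: "onlf"
Concatenate remaining + first: "onlf" + "mbb" = "onlfmbb"

onlfmbb


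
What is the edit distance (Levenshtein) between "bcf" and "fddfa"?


Computing edit distance: "bcf" -> "fddfa"
DP table:
           f    d    d    f    a
      0    1    2    3    4    5
  b   1    1    2    3    4    5
  c   2    2    2    3    4    5
  f   3    2    3    3    3    4
Edit distance = dp[3][5] = 4

4


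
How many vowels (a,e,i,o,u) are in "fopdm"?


Input: fopdm
Checking each character:
  'f' at position 0: consonant
  'o' at position 1: vowel (running total: 1)
  'p' at position 2: consonant
  'd' at position 3: consonant
  'm' at position 4: consonant
Total vowels: 1

1


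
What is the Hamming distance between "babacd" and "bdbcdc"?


Comparing "babacd" and "bdbcdc" position by position:
  Position 0: 'b' vs 'b' => same
  Position 1: 'a' vs 'd' => differ
  Position 2: 'b' vs 'b' => same
  Position 3: 'a' vs 'c' => differ
  Position 4: 'c' vs 'd' => differ
  Position 5: 'd' vs 'c' => differ
Total differences (Hamming distance): 4

4


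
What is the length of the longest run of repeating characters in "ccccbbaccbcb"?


Input: "ccccbbaccbcb"
Scanning for longest run:
  Position 1 ('c'): continues run of 'c', length=2
  Position 2 ('c'): continues run of 'c', length=3
  Position 3 ('c'): continues run of 'c', length=4
  Position 4 ('b'): new char, reset run to 1
  Position 5 ('b'): continues run of 'b', length=2
  Position 6 ('a'): new char, reset run to 1
  Position 7 ('c'): new char, reset run to 1
  Position 8 ('c'): continues run of 'c', length=2
  Position 9 ('b'): new char, reset run to 1
  Position 10 ('c'): new char, reset run to 1
  Position 11 ('b'): new char, reset run to 1
Longest run: 'c' with length 4

4


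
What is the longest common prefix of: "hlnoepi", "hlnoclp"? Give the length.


Words: hlnoepi, hlnoclp
  Position 0: all 'h' => match
  Position 1: all 'l' => match
  Position 2: all 'n' => match
  Position 3: all 'o' => match
  Position 4: ('e', 'c') => mismatch, stop
LCP = "hlno" (length 4)

4


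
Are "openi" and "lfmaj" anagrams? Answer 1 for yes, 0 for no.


Strings: "openi", "lfmaj"
Sorted first:  einop
Sorted second: afjlm
Differ at position 0: 'e' vs 'a' => not anagrams

0


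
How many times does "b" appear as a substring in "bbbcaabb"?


Searching for "b" in "bbbcaabb"
Scanning each position:
  Position 0: "b" => MATCH
  Position 1: "b" => MATCH
  Position 2: "b" => MATCH
  Position 3: "c" => no
  Position 4: "a" => no
  Position 5: "a" => no
  Position 6: "b" => MATCH
  Position 7: "b" => MATCH
Total occurrences: 5

5


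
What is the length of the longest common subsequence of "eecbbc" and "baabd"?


LCS of "eecbbc" and "baabd"
DP table:
           b    a    a    b    d
      0    0    0    0    0    0
  e   0    0    0    0    0    0
  e   0    0    0    0    0    0
  c   0    0    0    0    0    0
  b   0    1    1    1    1    1
  b   0    1    1    1    2    2
  c   0    1    1    1    2    2
LCS length = dp[6][5] = 2

2


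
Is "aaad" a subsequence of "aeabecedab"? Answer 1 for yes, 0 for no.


Check if "aaad" is a subsequence of "aeabecedab"
Greedy scan:
  Position 0 ('a'): matches sub[0] = 'a'
  Position 1 ('e'): no match needed
  Position 2 ('a'): matches sub[1] = 'a'
  Position 3 ('b'): no match needed
  Position 4 ('e'): no match needed
  Position 5 ('c'): no match needed
  Position 6 ('e'): no match needed
  Position 7 ('d'): no match needed
  Position 8 ('a'): matches sub[2] = 'a'
  Position 9 ('b'): no match needed
Only matched 3/4 characters => not a subsequence

0


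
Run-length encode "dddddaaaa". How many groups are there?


Input: dddddaaaa
Scanning for consecutive runs:
  Group 1: 'd' x 5 (positions 0-4)
  Group 2: 'a' x 4 (positions 5-8)
Total groups: 2

2


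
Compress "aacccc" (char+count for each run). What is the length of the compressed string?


Input: aacccc
Runs:
  'a' x 2 => "a2"
  'c' x 4 => "c4"
Compressed: "a2c4"
Compressed length: 4

4


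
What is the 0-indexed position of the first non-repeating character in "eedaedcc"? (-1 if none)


Input: eedaedcc
Character frequencies:
  'a': 1
  'c': 2
  'd': 2
  'e': 3
Scanning left to right for freq == 1:
  Position 0 ('e'): freq=3, skip
  Position 1 ('e'): freq=3, skip
  Position 2 ('d'): freq=2, skip
  Position 3 ('a'): unique! => answer = 3

3


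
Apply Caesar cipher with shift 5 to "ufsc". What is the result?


Caesar cipher: shift "ufsc" by 5
  'u' (pos 20) + 5 = pos 25 = 'z'
  'f' (pos 5) + 5 = pos 10 = 'k'
  's' (pos 18) + 5 = pos 23 = 'x'
  'c' (pos 2) + 5 = pos 7 = 'h'
Result: zkxh

zkxh


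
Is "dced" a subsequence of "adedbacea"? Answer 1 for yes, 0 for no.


Check if "dced" is a subsequence of "adedbacea"
Greedy scan:
  Position 0 ('a'): no match needed
  Position 1 ('d'): matches sub[0] = 'd'
  Position 2 ('e'): no match needed
  Position 3 ('d'): no match needed
  Position 4 ('b'): no match needed
  Position 5 ('a'): no match needed
  Position 6 ('c'): matches sub[1] = 'c'
  Position 7 ('e'): matches sub[2] = 'e'
  Position 8 ('a'): no match needed
Only matched 3/4 characters => not a subsequence

0


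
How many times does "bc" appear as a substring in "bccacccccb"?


Searching for "bc" in "bccacccccb"
Scanning each position:
  Position 0: "bc" => MATCH
  Position 1: "cc" => no
  Position 2: "ca" => no
  Position 3: "ac" => no
  Position 4: "cc" => no
  Position 5: "cc" => no
  Position 6: "cc" => no
  Position 7: "cc" => no
  Position 8: "cb" => no
Total occurrences: 1

1


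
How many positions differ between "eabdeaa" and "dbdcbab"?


Comparing "eabdeaa" and "dbdcbab" position by position:
  Position 0: 'e' vs 'd' => DIFFER
  Position 1: 'a' vs 'b' => DIFFER
  Position 2: 'b' vs 'd' => DIFFER
  Position 3: 'd' vs 'c' => DIFFER
  Position 4: 'e' vs 'b' => DIFFER
  Position 5: 'a' vs 'a' => same
  Position 6: 'a' vs 'b' => DIFFER
Positions that differ: 6

6


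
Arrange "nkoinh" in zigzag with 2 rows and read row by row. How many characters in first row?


Zigzag "nkoinh" into 2 rows:
Placing characters:
  'n' => row 0
  'k' => row 1
  'o' => row 0
  'i' => row 1
  'n' => row 0
  'h' => row 1
Rows:
  Row 0: "non"
  Row 1: "kih"
First row length: 3

3


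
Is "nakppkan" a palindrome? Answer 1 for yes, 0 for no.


Input: nakppkan
Reversed: nakppkan
  Compare pos 0 ('n') with pos 7 ('n'): match
  Compare pos 1 ('a') with pos 6 ('a'): match
  Compare pos 2 ('k') with pos 5 ('k'): match
  Compare pos 3 ('p') with pos 4 ('p'): match
Result: palindrome

1


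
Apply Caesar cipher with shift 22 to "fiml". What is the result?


Caesar cipher: shift "fiml" by 22
  'f' (pos 5) + 22 = pos 1 = 'b'
  'i' (pos 8) + 22 = pos 4 = 'e'
  'm' (pos 12) + 22 = pos 8 = 'i'
  'l' (pos 11) + 22 = pos 7 = 'h'
Result: beih

beih


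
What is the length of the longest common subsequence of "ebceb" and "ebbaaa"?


LCS of "ebceb" and "ebbaaa"
DP table:
           e    b    b    a    a    a
      0    0    0    0    0    0    0
  e   0    1    1    1    1    1    1
  b   0    1    2    2    2    2    2
  c   0    1    2    2    2    2    2
  e   0    1    2    2    2    2    2
  b   0    1    2    3    3    3    3
LCS length = dp[5][6] = 3

3


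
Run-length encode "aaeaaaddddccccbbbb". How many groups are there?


Input: aaeaaaddddccccbbbb
Scanning for consecutive runs:
  Group 1: 'a' x 2 (positions 0-1)
  Group 2: 'e' x 1 (positions 2-2)
  Group 3: 'a' x 3 (positions 3-5)
  Group 4: 'd' x 4 (positions 6-9)
  Group 5: 'c' x 4 (positions 10-13)
  Group 6: 'b' x 4 (positions 14-17)
Total groups: 6

6


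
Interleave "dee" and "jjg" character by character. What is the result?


Interleaving "dee" and "jjg":
  Position 0: 'd' from first, 'j' from second => "dj"
  Position 1: 'e' from first, 'j' from second => "ej"
  Position 2: 'e' from first, 'g' from second => "eg"
Result: djejeg

djejeg


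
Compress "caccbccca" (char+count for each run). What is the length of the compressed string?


Input: caccbccca
Runs:
  'c' x 1 => "c1"
  'a' x 1 => "a1"
  'c' x 2 => "c2"
  'b' x 1 => "b1"
  'c' x 3 => "c3"
  'a' x 1 => "a1"
Compressed: "c1a1c2b1c3a1"
Compressed length: 12

12


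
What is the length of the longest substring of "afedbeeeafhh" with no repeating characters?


Input: "afedbeeeafhh"
Sliding window (track last position of each char):
  Position 0 ('a'): window [0,0] length 1 -- new best
  Position 1 ('f'): window [0,1] length 2 -- new best
  Position 2 ('e'): window [0,2] length 3 -- new best
  Position 3 ('d'): window [0,3] length 4 -- new best
  Position 4 ('b'): window [0,4] length 5 -- new best
  Position 5 ('e'): repeat (last at 2), move window start to 3
  Position 5 ('e'): window [3,5] length 3
  Position 6 ('e'): repeat (last at 5), move window start to 6
  Position 6 ('e'): window [6,6] length 1
  Position 7 ('e'): repeat (last at 6), move window start to 7
  Position 7 ('e'): window [7,7] length 1
  Position 8 ('a'): window [7,8] length 2
  Position 9 ('f'): window [7,9] length 3
  Position 10 ('h'): window [7,10] length 4
  Position 11 ('h'): repeat (last at 10), move window start to 11
  Position 11 ('h'): window [11,11] length 1
Longest substring with no repeats: "afedb" with length 5

5


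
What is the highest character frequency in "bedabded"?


Input: bedabded
Character counts:
  'a': 1
  'b': 2
  'd': 3
  'e': 2
Maximum frequency: 3

3


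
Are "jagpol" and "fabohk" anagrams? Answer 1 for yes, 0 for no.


Strings: "jagpol", "fabohk"
Sorted first:  agjlop
Sorted second: abfhko
Differ at position 1: 'g' vs 'b' => not anagrams

0


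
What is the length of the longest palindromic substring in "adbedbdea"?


Input: "adbedbdea"
Checking substrings for palindromes:
  [3:8] "edbde" (len 5) => palindrome
  [4:7] "dbd" (len 3) => palindrome
Longest palindromic substring: "edbde" with length 5

5


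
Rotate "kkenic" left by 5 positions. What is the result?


Input: "kkenic", rotate left by 5
First 5 characters: "kkeni"
Remaining characters: "c"
Concatenate remaining + first: "c" + "kkeni" = "ckkeni"

ckkeni


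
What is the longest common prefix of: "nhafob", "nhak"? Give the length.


Words: nhafob, nhak
  Position 0: all 'n' => match
  Position 1: all 'h' => match
  Position 2: all 'a' => match
  Position 3: ('f', 'k') => mismatch, stop
LCP = "nha" (length 3)

3


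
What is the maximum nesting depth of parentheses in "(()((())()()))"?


Input: "(()((())()()))"
Tracking depth:
  Position 0 '(': depth becomes 1
  Position 1 '(': depth becomes 2
  Position 2 ')': depth becomes 1
  Position 3 '(': depth becomes 2
  Position 4 '(': depth becomes 3
  Position 5 '(': depth becomes 4
  Position 6 ')': depth becomes 3
  Position 7 ')': depth becomes 2
  Position 8 '(': depth becomes 3
  Position 9 ')': depth becomes 2
  Position 10 '(': depth becomes 3
  Position 11 ')': depth becomes 2
  Position 12 ')': depth becomes 1
  Position 13 ')': depth becomes 0
Maximum depth reached: 4

4


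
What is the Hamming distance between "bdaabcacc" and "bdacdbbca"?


Comparing "bdaabcacc" and "bdacdbbca" position by position:
  Position 0: 'b' vs 'b' => same
  Position 1: 'd' vs 'd' => same
  Position 2: 'a' vs 'a' => same
  Position 3: 'a' vs 'c' => differ
  Position 4: 'b' vs 'd' => differ
  Position 5: 'c' vs 'b' => differ
  Position 6: 'a' vs 'b' => differ
  Position 7: 'c' vs 'c' => same
  Position 8: 'c' vs 'a' => differ
Total differences (Hamming distance): 5

5


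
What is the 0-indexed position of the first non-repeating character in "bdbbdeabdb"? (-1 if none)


Input: bdbbdeabdb
Character frequencies:
  'a': 1
  'b': 5
  'd': 3
  'e': 1
Scanning left to right for freq == 1:
  Position 0 ('b'): freq=5, skip
  Position 1 ('d'): freq=3, skip
  Position 2 ('b'): freq=5, skip
  Position 3 ('b'): freq=5, skip
  Position 4 ('d'): freq=3, skip
  Position 5 ('e'): unique! => answer = 5

5


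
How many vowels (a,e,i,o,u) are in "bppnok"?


Input: bppnok
Checking each character:
  'b' at position 0: consonant
  'p' at position 1: consonant
  'p' at position 2: consonant
  'n' at position 3: consonant
  'o' at position 4: vowel (running total: 1)
  'k' at position 5: consonant
Total vowels: 1

1


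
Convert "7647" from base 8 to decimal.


Input: "7647" in base 8
Positional expansion:
  Digit '7' (value 7) x 8^3 = 3584
  Digit '6' (value 6) x 8^2 = 384
  Digit '4' (value 4) x 8^1 = 32
  Digit '7' (value 7) x 8^0 = 7
Sum = 4007

4007


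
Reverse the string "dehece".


Input: dehece
Reading characters right to left:
  Position 5: 'e'
  Position 4: 'c'
  Position 3: 'e'
  Position 2: 'h'
  Position 1: 'e'
  Position 0: 'd'
Reversed: ecehed

ecehed


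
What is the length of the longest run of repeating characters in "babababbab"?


Input: "babababbab"
Scanning for longest run:
  Position 1 ('a'): new char, reset run to 1
  Position 2 ('b'): new char, reset run to 1
  Position 3 ('a'): new char, reset run to 1
  Position 4 ('b'): new char, reset run to 1
  Position 5 ('a'): new char, reset run to 1
  Position 6 ('b'): new char, reset run to 1
  Position 7 ('b'): continues run of 'b', length=2
  Position 8 ('a'): new char, reset run to 1
  Position 9 ('b'): new char, reset run to 1
Longest run: 'b' with length 2

2


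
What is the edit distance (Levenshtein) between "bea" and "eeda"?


Computing edit distance: "bea" -> "eeda"
DP table:
           e    e    d    a
      0    1    2    3    4
  b   1    1    2    3    4
  e   2    1    1    2    3
  a   3    2    2    2    2
Edit distance = dp[3][4] = 2

2


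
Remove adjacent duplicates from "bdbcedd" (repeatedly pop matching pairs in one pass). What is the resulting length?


Input: bdbcedd
Stack-based adjacent duplicate removal:
  Read 'b': push. Stack: b
  Read 'd': push. Stack: bd
  Read 'b': push. Stack: bdb
  Read 'c': push. Stack: bdbc
  Read 'e': push. Stack: bdbce
  Read 'd': push. Stack: bdbced
  Read 'd': matches stack top 'd' => pop. Stack: bdbce
Final stack: "bdbce" (length 5)

5


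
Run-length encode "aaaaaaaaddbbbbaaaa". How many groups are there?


Input: aaaaaaaaddbbbbaaaa
Scanning for consecutive runs:
  Group 1: 'a' x 8 (positions 0-7)
  Group 2: 'd' x 2 (positions 8-9)
  Group 3: 'b' x 4 (positions 10-13)
  Group 4: 'a' x 4 (positions 14-17)
Total groups: 4

4


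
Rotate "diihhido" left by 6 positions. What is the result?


Input: "diihhido", rotate left by 6
First 6 characters: "diihhi"
Remaining characters: "do"
Concatenate remaining + first: "do" + "diihhi" = "dodiihhi"

dodiihhi


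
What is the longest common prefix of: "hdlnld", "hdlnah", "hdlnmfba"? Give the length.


Words: hdlnld, hdlnah, hdlnmfba
  Position 0: all 'h' => match
  Position 1: all 'd' => match
  Position 2: all 'l' => match
  Position 3: all 'n' => match
  Position 4: ('l', 'a', 'm') => mismatch, stop
LCP = "hdln" (length 4)

4


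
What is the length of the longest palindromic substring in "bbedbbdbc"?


Input: "bbedbbdbc"
Checking substrings for palindromes:
  [3:7] "dbbd" (len 4) => palindrome
  [5:8] "bdb" (len 3) => palindrome
  [0:2] "bb" (len 2) => palindrome
  [4:6] "bb" (len 2) => palindrome
Longest palindromic substring: "dbbd" with length 4

4


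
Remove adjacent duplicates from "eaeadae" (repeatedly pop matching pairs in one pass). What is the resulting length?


Input: eaeadae
Stack-based adjacent duplicate removal:
  Read 'e': push. Stack: e
  Read 'a': push. Stack: ea
  Read 'e': push. Stack: eae
  Read 'a': push. Stack: eaea
  Read 'd': push. Stack: eaead
  Read 'a': push. Stack: eaeada
  Read 'e': push. Stack: eaeadae
Final stack: "eaeadae" (length 7)

7


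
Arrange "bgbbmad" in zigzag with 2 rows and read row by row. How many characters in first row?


Zigzag "bgbbmad" into 2 rows:
Placing characters:
  'b' => row 0
  'g' => row 1
  'b' => row 0
  'b' => row 1
  'm' => row 0
  'a' => row 1
  'd' => row 0
Rows:
  Row 0: "bbmd"
  Row 1: "gba"
First row length: 4

4


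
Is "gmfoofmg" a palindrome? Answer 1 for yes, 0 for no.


Input: gmfoofmg
Reversed: gmfoofmg
  Compare pos 0 ('g') with pos 7 ('g'): match
  Compare pos 1 ('m') with pos 6 ('m'): match
  Compare pos 2 ('f') with pos 5 ('f'): match
  Compare pos 3 ('o') with pos 4 ('o'): match
Result: palindrome

1


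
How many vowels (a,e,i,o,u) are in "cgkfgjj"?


Input: cgkfgjj
Checking each character:
  'c' at position 0: consonant
  'g' at position 1: consonant
  'k' at position 2: consonant
  'f' at position 3: consonant
  'g' at position 4: consonant
  'j' at position 5: consonant
  'j' at position 6: consonant
Total vowels: 0

0


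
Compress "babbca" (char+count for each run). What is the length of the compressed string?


Input: babbca
Runs:
  'b' x 1 => "b1"
  'a' x 1 => "a1"
  'b' x 2 => "b2"
  'c' x 1 => "c1"
  'a' x 1 => "a1"
Compressed: "b1a1b2c1a1"
Compressed length: 10

10


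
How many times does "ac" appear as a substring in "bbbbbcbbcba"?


Searching for "ac" in "bbbbbcbbcba"
Scanning each position:
  Position 0: "bb" => no
  Position 1: "bb" => no
  Position 2: "bb" => no
  Position 3: "bb" => no
  Position 4: "bc" => no
  Position 5: "cb" => no
  Position 6: "bb" => no
  Position 7: "bc" => no
  Position 8: "cb" => no
  Position 9: "ba" => no
Total occurrences: 0

0


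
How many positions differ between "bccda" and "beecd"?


Comparing "bccda" and "beecd" position by position:
  Position 0: 'b' vs 'b' => same
  Position 1: 'c' vs 'e' => DIFFER
  Position 2: 'c' vs 'e' => DIFFER
  Position 3: 'd' vs 'c' => DIFFER
  Position 4: 'a' vs 'd' => DIFFER
Positions that differ: 4

4


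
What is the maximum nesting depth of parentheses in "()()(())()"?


Input: "()()(())()"
Tracking depth:
  Position 0 '(': depth becomes 1
  Position 1 ')': depth becomes 0
  Position 2 '(': depth becomes 1
  Position 3 ')': depth becomes 0
  Position 4 '(': depth becomes 1
  Position 5 '(': depth becomes 2
  Position 6 ')': depth becomes 1
  Position 7 ')': depth becomes 0
  Position 8 '(': depth becomes 1
  Position 9 ')': depth becomes 0
Maximum depth reached: 2

2


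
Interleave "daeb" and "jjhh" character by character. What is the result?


Interleaving "daeb" and "jjhh":
  Position 0: 'd' from first, 'j' from second => "dj"
  Position 1: 'a' from first, 'j' from second => "aj"
  Position 2: 'e' from first, 'h' from second => "eh"
  Position 3: 'b' from first, 'h' from second => "bh"
Result: djajehbh

djajehbh


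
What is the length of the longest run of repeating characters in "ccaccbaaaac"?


Input: "ccaccbaaaac"
Scanning for longest run:
  Position 1 ('c'): continues run of 'c', length=2
  Position 2 ('a'): new char, reset run to 1
  Position 3 ('c'): new char, reset run to 1
  Position 4 ('c'): continues run of 'c', length=2
  Position 5 ('b'): new char, reset run to 1
  Position 6 ('a'): new char, reset run to 1
  Position 7 ('a'): continues run of 'a', length=2
  Position 8 ('a'): continues run of 'a', length=3
  Position 9 ('a'): continues run of 'a', length=4
  Position 10 ('c'): new char, reset run to 1
Longest run: 'a' with length 4

4


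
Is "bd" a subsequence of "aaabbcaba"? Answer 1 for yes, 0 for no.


Check if "bd" is a subsequence of "aaabbcaba"
Greedy scan:
  Position 0 ('a'): no match needed
  Position 1 ('a'): no match needed
  Position 2 ('a'): no match needed
  Position 3 ('b'): matches sub[0] = 'b'
  Position 4 ('b'): no match needed
  Position 5 ('c'): no match needed
  Position 6 ('a'): no match needed
  Position 7 ('b'): no match needed
  Position 8 ('a'): no match needed
Only matched 1/2 characters => not a subsequence

0


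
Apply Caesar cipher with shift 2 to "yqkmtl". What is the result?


Caesar cipher: shift "yqkmtl" by 2
  'y' (pos 24) + 2 = pos 0 = 'a'
  'q' (pos 16) + 2 = pos 18 = 's'
  'k' (pos 10) + 2 = pos 12 = 'm'
  'm' (pos 12) + 2 = pos 14 = 'o'
  't' (pos 19) + 2 = pos 21 = 'v'
  'l' (pos 11) + 2 = pos 13 = 'n'
Result: asmovn

asmovn


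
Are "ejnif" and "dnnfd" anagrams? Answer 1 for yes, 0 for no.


Strings: "ejnif", "dnnfd"
Sorted first:  efijn
Sorted second: ddfnn
Differ at position 0: 'e' vs 'd' => not anagrams

0


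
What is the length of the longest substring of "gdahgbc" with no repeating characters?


Input: "gdahgbc"
Sliding window (track last position of each char):
  Position 0 ('g'): window [0,0] length 1 -- new best
  Position 1 ('d'): window [0,1] length 2 -- new best
  Position 2 ('a'): window [0,2] length 3 -- new best
  Position 3 ('h'): window [0,3] length 4 -- new best
  Position 4 ('g'): repeat (last at 0), move window start to 1
  Position 4 ('g'): window [1,4] length 4
  Position 5 ('b'): window [1,5] length 5 -- new best
  Position 6 ('c'): window [1,6] length 6 -- new best
Longest substring with no repeats: "dahgbc" with length 6

6


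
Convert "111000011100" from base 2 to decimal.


Input: "111000011100" in base 2
Positional expansion:
  Digit '1' (value 1) x 2^11 = 2048
  Digit '1' (value 1) x 2^10 = 1024
  Digit '1' (value 1) x 2^9 = 512
  Digit '0' (value 0) x 2^8 = 0
  Digit '0' (value 0) x 2^7 = 0
  Digit '0' (value 0) x 2^6 = 0
  Digit '0' (value 0) x 2^5 = 0
  Digit '1' (value 1) x 2^4 = 16
  Digit '1' (value 1) x 2^3 = 8
  Digit '1' (value 1) x 2^2 = 4
  Digit '0' (value 0) x 2^1 = 0
  Digit '0' (value 0) x 2^0 = 0
Sum = 3612

3612


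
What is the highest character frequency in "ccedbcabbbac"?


Input: ccedbcabbbac
Character counts:
  'a': 2
  'b': 4
  'c': 4
  'd': 1
  'e': 1
Maximum frequency: 4

4


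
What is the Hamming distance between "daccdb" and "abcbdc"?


Comparing "daccdb" and "abcbdc" position by position:
  Position 0: 'd' vs 'a' => differ
  Position 1: 'a' vs 'b' => differ
  Position 2: 'c' vs 'c' => same
  Position 3: 'c' vs 'b' => differ
  Position 4: 'd' vs 'd' => same
  Position 5: 'b' vs 'c' => differ
Total differences (Hamming distance): 4

4


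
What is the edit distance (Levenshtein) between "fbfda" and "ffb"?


Computing edit distance: "fbfda" -> "ffb"
DP table:
           f    f    b
      0    1    2    3
  f   1    0    1    2
  b   2    1    1    1
  f   3    2    1    2
  d   4    3    2    2
  a   5    4    3    3
Edit distance = dp[5][3] = 3

3


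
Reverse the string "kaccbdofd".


Input: kaccbdofd
Reading characters right to left:
  Position 8: 'd'
  Position 7: 'f'
  Position 6: 'o'
  Position 5: 'd'
  Position 4: 'b'
  Position 3: 'c'
  Position 2: 'c'
  Position 1: 'a'
  Position 0: 'k'
Reversed: dfodbccak

dfodbccak


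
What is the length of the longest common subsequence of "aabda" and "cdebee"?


LCS of "aabda" and "cdebee"
DP table:
           c    d    e    b    e    e
      0    0    0    0    0    0    0
  a   0    0    0    0    0    0    0
  a   0    0    0    0    0    0    0
  b   0    0    0    0    1    1    1
  d   0    0    1    1    1    1    1
  a   0    0    1    1    1    1    1
LCS length = dp[5][6] = 1

1


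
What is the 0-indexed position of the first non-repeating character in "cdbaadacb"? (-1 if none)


Input: cdbaadacb
Character frequencies:
  'a': 3
  'b': 2
  'c': 2
  'd': 2
Scanning left to right for freq == 1:
  Position 0 ('c'): freq=2, skip
  Position 1 ('d'): freq=2, skip
  Position 2 ('b'): freq=2, skip
  Position 3 ('a'): freq=3, skip
  Position 4 ('a'): freq=3, skip
  Position 5 ('d'): freq=2, skip
  Position 6 ('a'): freq=3, skip
  Position 7 ('c'): freq=2, skip
  Position 8 ('b'): freq=2, skip
  No unique character found => answer = -1

-1


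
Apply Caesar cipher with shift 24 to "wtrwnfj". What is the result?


Caesar cipher: shift "wtrwnfj" by 24
  'w' (pos 22) + 24 = pos 20 = 'u'
  't' (pos 19) + 24 = pos 17 = 'r'
  'r' (pos 17) + 24 = pos 15 = 'p'
  'w' (pos 22) + 24 = pos 20 = 'u'
  'n' (pos 13) + 24 = pos 11 = 'l'
  'f' (pos 5) + 24 = pos 3 = 'd'
  'j' (pos 9) + 24 = pos 7 = 'h'
Result: urpuldh

urpuldh


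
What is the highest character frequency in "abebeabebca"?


Input: abebeabebca
Character counts:
  'a': 3
  'b': 4
  'c': 1
  'e': 3
Maximum frequency: 4

4


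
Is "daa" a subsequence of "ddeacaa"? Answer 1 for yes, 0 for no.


Check if "daa" is a subsequence of "ddeacaa"
Greedy scan:
  Position 0 ('d'): matches sub[0] = 'd'
  Position 1 ('d'): no match needed
  Position 2 ('e'): no match needed
  Position 3 ('a'): matches sub[1] = 'a'
  Position 4 ('c'): no match needed
  Position 5 ('a'): matches sub[2] = 'a'
  Position 6 ('a'): no match needed
All 3 characters matched => is a subsequence

1
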